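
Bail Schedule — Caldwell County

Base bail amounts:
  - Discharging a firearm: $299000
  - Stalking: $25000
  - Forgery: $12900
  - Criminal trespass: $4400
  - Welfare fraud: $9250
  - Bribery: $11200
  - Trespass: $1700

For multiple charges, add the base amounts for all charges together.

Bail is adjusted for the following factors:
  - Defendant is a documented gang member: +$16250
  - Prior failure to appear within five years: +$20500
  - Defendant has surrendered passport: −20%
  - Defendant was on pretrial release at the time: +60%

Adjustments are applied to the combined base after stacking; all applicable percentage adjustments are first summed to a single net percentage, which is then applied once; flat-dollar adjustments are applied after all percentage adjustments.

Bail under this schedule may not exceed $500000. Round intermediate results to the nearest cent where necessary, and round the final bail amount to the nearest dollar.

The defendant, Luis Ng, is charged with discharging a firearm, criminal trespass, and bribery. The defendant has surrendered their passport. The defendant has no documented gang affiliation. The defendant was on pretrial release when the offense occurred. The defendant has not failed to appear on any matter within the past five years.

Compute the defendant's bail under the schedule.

Base amounts from the schedule: discharging a firearm $299000; criminal trespass $4400; bribery $11200.
Stacking rule: sum of all bases. $299000 + $4400 + $11200 = $314600.
Net percentage adjustment: −20% +60% = +40%. $314600 × 1.4 = $440440.
$440440 is within the $500000 maximum.

$440440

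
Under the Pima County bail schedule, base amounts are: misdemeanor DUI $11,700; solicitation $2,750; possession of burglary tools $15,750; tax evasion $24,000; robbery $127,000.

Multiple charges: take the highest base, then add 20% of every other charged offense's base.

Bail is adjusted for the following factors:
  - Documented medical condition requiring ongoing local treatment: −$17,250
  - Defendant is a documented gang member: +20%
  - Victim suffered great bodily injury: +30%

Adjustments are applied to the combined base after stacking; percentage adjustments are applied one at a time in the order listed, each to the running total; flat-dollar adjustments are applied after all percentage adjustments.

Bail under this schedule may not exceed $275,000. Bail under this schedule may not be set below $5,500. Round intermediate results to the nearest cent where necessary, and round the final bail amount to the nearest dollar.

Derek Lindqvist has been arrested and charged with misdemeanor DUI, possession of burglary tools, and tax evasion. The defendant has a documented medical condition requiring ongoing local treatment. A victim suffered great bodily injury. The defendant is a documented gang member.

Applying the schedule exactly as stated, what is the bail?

$28,754

Base amounts from the schedule: misdemeanor DUI $11,700; possession of burglary tools $15,750; tax evasion $24,000.
Stacking rule: highest base plus 20% of each additional charge. Highest is tax evasion at $24,000. Additional: $11,700 × 20% = $2,340; $15,750 × 20% = $3,150. Combined base = $24,000 + $5,490 = $29,490.
Defendant is a documented gang member (+20%): $29,490 × 1.2 = $35,388.
Victim suffered great bodily injury (+30%): $35,388 × 1.3 = $46,004.40.
Documented medical condition requiring ongoing local treatment (−$17,250 flat): $46,004.40 − $17,250 = $28,754.40.
$28,754.40 is within the $275,000 maximum.
$28,754.40 is at or above the $5,500 minimum.
Rounded to the nearest dollar: $28,754.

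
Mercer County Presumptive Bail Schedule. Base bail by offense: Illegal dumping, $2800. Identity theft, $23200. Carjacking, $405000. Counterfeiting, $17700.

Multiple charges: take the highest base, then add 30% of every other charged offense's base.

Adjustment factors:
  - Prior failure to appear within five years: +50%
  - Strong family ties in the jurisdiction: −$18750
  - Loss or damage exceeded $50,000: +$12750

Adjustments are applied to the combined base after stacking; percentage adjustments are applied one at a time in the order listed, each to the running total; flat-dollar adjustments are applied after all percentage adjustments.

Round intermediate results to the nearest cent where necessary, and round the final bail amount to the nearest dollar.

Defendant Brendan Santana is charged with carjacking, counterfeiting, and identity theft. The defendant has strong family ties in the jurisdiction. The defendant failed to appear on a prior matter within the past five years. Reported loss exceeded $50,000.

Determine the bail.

Base amounts from the schedule: carjacking $405000; counterfeiting $17700; identity theft $23200.
Stacking rule: highest base plus 30% of each additional charge. Highest is carjacking at $405000. Additional: $17700 × 30% = $5310; $23200 × 30% = $6960. Combined base = $405000 + $12270 = $417270.
Prior failure to appear within five years (+50%): $417270 × 1.5 = $625905.
Strong family ties in the jurisdiction (−$18750 flat): $625905 − $18750 = $607155.
Loss or damage exceeded $50,000 (+$12750 flat): $607155 + $12750 = $619905.

$619905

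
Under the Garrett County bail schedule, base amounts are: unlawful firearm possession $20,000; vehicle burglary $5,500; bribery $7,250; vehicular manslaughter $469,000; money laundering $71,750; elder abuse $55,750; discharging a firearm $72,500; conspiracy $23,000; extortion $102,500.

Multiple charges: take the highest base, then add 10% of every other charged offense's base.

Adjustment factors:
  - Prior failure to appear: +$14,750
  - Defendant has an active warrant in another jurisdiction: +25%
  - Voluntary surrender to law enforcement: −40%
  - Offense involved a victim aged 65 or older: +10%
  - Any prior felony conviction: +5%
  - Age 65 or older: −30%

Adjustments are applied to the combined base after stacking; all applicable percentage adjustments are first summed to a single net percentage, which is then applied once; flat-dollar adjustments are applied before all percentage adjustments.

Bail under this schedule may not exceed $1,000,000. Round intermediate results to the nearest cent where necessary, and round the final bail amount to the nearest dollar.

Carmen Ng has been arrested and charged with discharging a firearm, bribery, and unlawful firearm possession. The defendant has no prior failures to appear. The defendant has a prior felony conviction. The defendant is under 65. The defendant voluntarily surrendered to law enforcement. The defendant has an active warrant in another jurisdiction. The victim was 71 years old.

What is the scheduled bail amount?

$75,225

Base amounts from the schedule: discharging a firearm $72,500; bribery $7,250; unlawful firearm possession $20,000.
Stacking rule: highest base plus 10% of each additional charge. Highest is discharging a firearm at $72,500. Additional: $7,250 × 10% = $725; $20,000 × 10% = $2,000. Combined base = $72,500 + $2,725 = $75,225.
Net percentage adjustment: +25% −40% +10% +5% = +0%. $75,225 × 1 = $75,225.
$75,225 is within the $1,000,000 maximum.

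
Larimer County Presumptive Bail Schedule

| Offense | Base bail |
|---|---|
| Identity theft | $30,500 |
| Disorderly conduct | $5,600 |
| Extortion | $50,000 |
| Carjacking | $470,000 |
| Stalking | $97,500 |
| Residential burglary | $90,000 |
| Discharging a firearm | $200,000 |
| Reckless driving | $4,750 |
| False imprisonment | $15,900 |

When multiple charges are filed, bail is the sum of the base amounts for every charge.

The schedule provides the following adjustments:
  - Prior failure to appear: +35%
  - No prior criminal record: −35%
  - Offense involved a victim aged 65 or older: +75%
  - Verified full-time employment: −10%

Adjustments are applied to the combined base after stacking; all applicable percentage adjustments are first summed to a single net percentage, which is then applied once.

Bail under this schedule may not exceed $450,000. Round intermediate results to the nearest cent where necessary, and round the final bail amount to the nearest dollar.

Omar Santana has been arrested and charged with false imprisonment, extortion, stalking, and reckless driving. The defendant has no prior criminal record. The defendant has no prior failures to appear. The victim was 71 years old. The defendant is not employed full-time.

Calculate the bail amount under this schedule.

$235,410

Base amounts from the schedule: false imprisonment $15,900; extortion $50,000; stalking $97,500; reckless driving $4,750.
Stacking rule: sum of all bases. $15,900 + $50,000 + $97,500 + $4,750 = $168,150.
Net percentage adjustment: −35% +75% = +40%. $168,150 × 1.4 = $235,410.
$235,410 is within the $450,000 maximum.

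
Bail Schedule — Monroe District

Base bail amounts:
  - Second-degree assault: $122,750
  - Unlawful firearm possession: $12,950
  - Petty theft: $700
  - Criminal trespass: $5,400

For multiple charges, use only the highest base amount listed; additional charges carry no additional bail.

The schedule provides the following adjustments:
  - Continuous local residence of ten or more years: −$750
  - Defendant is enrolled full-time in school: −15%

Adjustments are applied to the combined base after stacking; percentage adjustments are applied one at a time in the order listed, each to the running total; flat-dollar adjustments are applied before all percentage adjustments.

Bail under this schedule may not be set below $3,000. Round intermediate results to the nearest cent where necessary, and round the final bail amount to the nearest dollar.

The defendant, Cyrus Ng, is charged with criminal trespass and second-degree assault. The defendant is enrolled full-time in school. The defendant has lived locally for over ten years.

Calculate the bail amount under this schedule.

Base amounts from the schedule: criminal trespass $5,400; second-degree assault $122,750.
Stacking rule: use the highest base only. Highest is second-degree assault at $122,750. Combined base = $122,750.
Continuous local residence of ten or more years (−$750 flat): $122,750 − $750 = $122,000.
Defendant is enrolled full-time in school (−15%): $122,000 × 0.85 = $103,700.
$103,700 is at or above the $3,000 minimum.

$103,700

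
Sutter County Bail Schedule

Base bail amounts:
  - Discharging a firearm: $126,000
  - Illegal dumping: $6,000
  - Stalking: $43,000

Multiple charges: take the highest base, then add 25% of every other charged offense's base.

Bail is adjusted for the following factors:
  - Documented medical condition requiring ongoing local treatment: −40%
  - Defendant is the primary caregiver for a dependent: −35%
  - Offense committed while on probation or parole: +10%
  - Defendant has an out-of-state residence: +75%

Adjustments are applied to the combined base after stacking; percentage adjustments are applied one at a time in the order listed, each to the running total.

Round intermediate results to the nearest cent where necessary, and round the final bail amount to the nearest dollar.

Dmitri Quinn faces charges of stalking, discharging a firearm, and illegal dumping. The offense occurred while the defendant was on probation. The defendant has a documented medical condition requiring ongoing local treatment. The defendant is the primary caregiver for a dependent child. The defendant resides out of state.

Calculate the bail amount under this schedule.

Base amounts from the schedule: stalking $43,000; discharging a firearm $126,000; illegal dumping $6,000.
Stacking rule: highest base plus 25% of each additional charge. Highest is discharging a firearm at $126,000. Additional: $43,000 × 25% = $10,750; $6,000 × 25% = $1,500. Combined base = $126,000 + $12,250 = $138,250.
Documented medical condition requiring ongoing local treatment (−40%): $138,250 × 0.6 = $82,950.
Defendant is the primary caregiver for a dependent (−35%): $82,950 × 0.65 = $53,917.50.
Offense committed while on probation or parole (+10%): $53,917.50 × 1.1 = $59,309.25.
Defendant has an out-of-state residence (+75%): $59,309.25 × 1.75 = $103,791.19.
Rounded to the nearest dollar: $103,791.

$103,791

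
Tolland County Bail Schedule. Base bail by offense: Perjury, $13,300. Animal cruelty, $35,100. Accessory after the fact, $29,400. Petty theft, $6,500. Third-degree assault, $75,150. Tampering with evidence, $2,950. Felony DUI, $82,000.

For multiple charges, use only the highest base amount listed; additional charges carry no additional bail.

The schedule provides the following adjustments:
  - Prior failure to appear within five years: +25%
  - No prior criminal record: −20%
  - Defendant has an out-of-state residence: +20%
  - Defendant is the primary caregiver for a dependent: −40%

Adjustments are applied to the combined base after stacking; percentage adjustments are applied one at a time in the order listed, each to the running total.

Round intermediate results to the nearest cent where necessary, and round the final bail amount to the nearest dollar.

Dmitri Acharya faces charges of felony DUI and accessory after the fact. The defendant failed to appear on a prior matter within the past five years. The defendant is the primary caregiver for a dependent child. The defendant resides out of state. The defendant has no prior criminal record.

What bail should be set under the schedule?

Base amounts from the schedule: felony DUI $82,000; accessory after the fact $29,400.
Stacking rule: use the highest base only. Highest is felony DUI at $82,000. Combined base = $82,000.
Prior failure to appear within five years (+25%): $82,000 × 1.25 = $102,500.
No prior criminal record (−20%): $102,500 × 0.8 = $82,000.
Defendant has an out-of-state residence (+20%): $82,000 × 1.2 = $98,400.
Defendant is the primary caregiver for a dependent (−40%): $98,400 × 0.6 = $59,040.

$59,040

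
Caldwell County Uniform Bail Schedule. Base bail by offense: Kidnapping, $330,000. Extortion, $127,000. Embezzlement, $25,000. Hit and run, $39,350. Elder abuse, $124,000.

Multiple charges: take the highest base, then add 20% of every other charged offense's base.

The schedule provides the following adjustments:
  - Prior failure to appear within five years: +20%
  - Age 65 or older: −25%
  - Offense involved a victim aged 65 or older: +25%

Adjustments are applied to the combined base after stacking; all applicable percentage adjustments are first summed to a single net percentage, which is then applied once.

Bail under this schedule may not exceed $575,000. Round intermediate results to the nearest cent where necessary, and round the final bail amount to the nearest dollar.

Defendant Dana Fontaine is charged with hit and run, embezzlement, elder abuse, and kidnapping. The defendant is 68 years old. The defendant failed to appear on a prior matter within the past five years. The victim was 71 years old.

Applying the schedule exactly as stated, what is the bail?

$441,204

Base amounts from the schedule: hit and run $39,350; embezzlement $25,000; elder abuse $124,000; kidnapping $330,000.
Stacking rule: highest base plus 20% of each additional charge. Highest is kidnapping at $330,000. Additional: $39,350 × 20% = $7,870; $25,000 × 20% = $5,000; $124,000 × 20% = $24,800. Combined base = $330,000 + $37,670 = $367,670.
Net percentage adjustment: +20% −25% +25% = +20%. $367,670 × 1.2 = $441,204.
$441,204 is within the $575,000 maximum.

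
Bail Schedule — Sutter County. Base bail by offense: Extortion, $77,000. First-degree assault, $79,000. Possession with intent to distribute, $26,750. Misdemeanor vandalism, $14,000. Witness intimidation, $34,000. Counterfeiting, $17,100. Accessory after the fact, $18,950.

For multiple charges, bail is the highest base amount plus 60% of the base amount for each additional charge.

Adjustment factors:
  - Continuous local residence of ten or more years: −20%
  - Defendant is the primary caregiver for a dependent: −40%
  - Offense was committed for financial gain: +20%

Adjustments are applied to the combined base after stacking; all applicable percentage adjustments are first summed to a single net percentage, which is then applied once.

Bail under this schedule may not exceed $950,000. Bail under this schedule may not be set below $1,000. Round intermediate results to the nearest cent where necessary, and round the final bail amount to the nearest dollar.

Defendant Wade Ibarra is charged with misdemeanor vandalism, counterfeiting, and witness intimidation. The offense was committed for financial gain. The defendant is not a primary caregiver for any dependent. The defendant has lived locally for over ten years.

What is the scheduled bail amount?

$52,660

Base amounts from the schedule: misdemeanor vandalism $14,000; counterfeiting $17,100; witness intimidation $34,000.
Stacking rule: highest base plus 60% of each additional charge. Highest is witness intimidation at $34,000. Additional: $14,000 × 60% = $8,400; $17,100 × 60% = $10,260. Combined base = $34,000 + $18,660 = $52,660.
Net percentage adjustment: −20% +20% = +0%. $52,660 × 1 = $52,660.
$52,660 is within the $950,000 maximum.
$52,660 is at or above the $1,000 minimum.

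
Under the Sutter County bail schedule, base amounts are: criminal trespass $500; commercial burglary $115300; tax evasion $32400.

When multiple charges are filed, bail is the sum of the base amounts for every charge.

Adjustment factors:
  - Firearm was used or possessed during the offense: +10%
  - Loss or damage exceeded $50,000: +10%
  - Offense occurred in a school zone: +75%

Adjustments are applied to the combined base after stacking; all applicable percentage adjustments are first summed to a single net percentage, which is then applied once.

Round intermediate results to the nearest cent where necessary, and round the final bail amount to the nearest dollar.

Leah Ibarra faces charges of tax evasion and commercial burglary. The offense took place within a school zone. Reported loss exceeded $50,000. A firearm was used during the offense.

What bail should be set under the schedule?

Base amounts from the schedule: tax evasion $32400; commercial burglary $115300.
Stacking rule: sum of all bases. $32400 + $115300 = $147700.
Net percentage adjustment: +10% +10% +75% = +95%. $147700 × 1.95 = $288015.

$288015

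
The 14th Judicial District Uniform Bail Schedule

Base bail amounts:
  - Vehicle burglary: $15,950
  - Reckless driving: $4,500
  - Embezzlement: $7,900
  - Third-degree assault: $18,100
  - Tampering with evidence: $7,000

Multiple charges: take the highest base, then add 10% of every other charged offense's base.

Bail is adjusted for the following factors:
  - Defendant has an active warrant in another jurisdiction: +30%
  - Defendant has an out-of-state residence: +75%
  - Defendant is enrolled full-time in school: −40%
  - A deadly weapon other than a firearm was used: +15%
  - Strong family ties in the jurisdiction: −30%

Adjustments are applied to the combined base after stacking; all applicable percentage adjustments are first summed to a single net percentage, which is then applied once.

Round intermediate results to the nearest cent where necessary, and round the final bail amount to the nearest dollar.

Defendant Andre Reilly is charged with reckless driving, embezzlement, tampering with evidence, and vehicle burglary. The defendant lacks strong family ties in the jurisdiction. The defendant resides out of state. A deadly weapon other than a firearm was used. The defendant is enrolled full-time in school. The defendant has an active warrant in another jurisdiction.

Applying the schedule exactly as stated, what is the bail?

$32,202

Base amounts from the schedule: reckless driving $4,500; embezzlement $7,900; tampering with evidence $7,000; vehicle burglary $15,950.
Stacking rule: highest base plus 10% of each additional charge. Highest is vehicle burglary at $15,950. Additional: $4,500 × 10% = $450; $7,900 × 10% = $790; $7,000 × 10% = $700. Combined base = $15,950 + $1,940 = $17,890.
Net percentage adjustment: +30% +75% −40% +15% = +80%. $17,890 × 1.8 = $32,202.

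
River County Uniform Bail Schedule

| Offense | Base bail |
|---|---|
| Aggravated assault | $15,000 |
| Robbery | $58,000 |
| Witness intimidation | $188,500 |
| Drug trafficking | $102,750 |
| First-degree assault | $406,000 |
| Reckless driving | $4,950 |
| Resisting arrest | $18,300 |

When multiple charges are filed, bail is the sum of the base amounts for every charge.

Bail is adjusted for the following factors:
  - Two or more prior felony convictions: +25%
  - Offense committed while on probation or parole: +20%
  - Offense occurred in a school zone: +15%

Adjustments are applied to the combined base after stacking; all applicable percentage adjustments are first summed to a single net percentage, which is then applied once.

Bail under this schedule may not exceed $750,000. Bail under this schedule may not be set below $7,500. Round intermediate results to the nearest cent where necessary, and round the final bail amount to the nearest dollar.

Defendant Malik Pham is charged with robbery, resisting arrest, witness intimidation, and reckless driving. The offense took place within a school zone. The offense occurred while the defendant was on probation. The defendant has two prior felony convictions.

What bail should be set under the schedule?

Base amounts from the schedule: robbery $58,000; resisting arrest $18,300; witness intimidation $188,500; reckless driving $4,950.
Stacking rule: sum of all bases. $58,000 + $18,300 + $188,500 + $4,950 = $269,750.
Net percentage adjustment: +25% +20% +15% = +60%. $269,750 × 1.6 = $431,600.
$431,600 is within the $750,000 maximum.
$431,600 is at or above the $7,500 minimum.

$431,600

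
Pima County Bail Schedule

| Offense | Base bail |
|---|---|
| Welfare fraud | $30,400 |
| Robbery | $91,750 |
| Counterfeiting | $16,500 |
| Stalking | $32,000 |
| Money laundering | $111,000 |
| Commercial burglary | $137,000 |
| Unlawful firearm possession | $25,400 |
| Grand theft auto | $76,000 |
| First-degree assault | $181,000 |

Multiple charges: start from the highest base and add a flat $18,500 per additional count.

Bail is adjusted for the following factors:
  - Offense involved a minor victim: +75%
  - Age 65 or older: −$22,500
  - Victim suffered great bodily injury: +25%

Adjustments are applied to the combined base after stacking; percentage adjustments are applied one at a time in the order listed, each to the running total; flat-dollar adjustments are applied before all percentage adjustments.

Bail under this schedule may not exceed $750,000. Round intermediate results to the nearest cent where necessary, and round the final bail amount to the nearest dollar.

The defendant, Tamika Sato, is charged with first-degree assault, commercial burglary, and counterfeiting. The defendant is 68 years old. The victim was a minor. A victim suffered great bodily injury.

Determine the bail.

$427,656

Base amounts from the schedule: first-degree assault $181,000; commercial burglary $137,000; counterfeiting $16,500.
Stacking rule: highest base plus $18,500 per additional charge. Highest is first-degree assault at $181,000; 2 additional charges → +$37,000. Combined base = $218,000.
Age 65 or older (−$22,500 flat): $218,000 − $22,500 = $195,500.
Offense involved a minor victim (+75%): $195,500 × 1.75 = $342,125.
Victim suffered great bodily injury (+25%): $342,125 × 1.25 = $427,656.25.
$427,656.25 is within the $750,000 maximum.
Rounded to the nearest dollar: $427,656.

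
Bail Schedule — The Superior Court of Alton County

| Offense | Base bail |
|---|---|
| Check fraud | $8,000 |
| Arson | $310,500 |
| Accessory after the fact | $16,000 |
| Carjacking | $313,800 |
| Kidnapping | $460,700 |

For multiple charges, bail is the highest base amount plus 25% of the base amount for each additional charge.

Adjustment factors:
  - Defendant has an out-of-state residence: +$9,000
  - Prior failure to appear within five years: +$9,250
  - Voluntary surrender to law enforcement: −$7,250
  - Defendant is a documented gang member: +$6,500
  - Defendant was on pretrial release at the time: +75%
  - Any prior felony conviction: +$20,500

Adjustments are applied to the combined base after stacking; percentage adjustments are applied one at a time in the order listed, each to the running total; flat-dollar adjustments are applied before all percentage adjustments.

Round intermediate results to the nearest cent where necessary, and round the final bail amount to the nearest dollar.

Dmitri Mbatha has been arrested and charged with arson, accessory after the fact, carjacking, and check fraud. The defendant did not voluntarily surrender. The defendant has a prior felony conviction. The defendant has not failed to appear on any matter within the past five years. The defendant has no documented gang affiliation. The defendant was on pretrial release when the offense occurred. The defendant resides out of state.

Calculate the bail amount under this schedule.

$747,119

Base amounts from the schedule: arson $310,500; accessory after the fact $16,000; carjacking $313,800; check fraud $8,000.
Stacking rule: highest base plus 25% of each additional charge. Highest is carjacking at $313,800. Additional: $310,500 × 25% = $77,625; $16,000 × 25% = $4,000; $8,000 × 25% = $2,000. Combined base = $313,800 + $83,625 = $397,425.
Defendant has an out-of-state residence (+$9,000 flat): $397,425 + $9,000 = $406,425.
Any prior felony conviction (+$20,500 flat): $406,425 + $20,500 = $426,925.
Defendant was on pretrial release at the time (+75%): $426,925 × 1.75 = $747,118.75.
Rounded to the nearest dollar: $747,119.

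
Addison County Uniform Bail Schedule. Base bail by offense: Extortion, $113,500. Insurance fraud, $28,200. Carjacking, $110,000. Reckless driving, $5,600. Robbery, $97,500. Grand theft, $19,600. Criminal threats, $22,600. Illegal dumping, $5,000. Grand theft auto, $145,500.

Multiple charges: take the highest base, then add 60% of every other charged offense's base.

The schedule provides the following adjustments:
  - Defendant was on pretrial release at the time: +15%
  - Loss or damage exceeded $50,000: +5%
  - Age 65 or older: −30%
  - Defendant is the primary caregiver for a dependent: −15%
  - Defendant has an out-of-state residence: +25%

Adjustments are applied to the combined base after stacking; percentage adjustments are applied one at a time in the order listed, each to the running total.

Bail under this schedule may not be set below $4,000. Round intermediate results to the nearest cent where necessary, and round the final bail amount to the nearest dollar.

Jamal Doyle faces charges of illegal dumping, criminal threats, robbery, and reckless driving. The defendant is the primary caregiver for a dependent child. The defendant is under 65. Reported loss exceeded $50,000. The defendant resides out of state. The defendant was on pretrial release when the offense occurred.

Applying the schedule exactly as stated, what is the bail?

$150,646

Base amounts from the schedule: illegal dumping $5,000; criminal threats $22,600; robbery $97,500; reckless driving $5,600.
Stacking rule: highest base plus 60% of each additional charge. Highest is robbery at $97,500. Additional: $5,000 × 60% = $3,000; $22,600 × 60% = $13,560; $5,600 × 60% = $3,360. Combined base = $97,500 + $19,920 = $117,420.
Defendant was on pretrial release at the time (+15%): $117,420 × 1.15 = $135,033.
Loss or damage exceeded $50,000 (+5%): $135,033 × 1.05 = $141,784.65.
Defendant is the primary caregiver for a dependent (−15%): $141,784.65 × 0.85 = $120,516.95.
Defendant has an out-of-state residence (+25%): $120,516.95 × 1.25 = $150,646.19.
$150,646.19 is at or above the $4,000 minimum.
Rounded to the nearest dollar: $150,646.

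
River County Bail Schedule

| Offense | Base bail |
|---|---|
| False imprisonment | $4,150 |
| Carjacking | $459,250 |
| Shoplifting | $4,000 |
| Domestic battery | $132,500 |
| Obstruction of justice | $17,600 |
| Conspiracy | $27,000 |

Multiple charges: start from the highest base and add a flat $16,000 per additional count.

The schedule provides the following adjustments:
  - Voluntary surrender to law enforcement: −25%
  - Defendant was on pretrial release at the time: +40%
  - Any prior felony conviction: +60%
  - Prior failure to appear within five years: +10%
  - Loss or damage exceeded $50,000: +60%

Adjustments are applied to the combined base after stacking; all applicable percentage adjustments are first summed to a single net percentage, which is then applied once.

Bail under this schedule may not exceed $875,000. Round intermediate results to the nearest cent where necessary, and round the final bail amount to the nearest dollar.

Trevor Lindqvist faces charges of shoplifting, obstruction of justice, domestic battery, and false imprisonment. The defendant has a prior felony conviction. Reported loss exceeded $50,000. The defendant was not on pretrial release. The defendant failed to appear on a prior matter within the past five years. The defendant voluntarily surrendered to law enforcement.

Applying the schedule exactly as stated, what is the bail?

$370,025

Base amounts from the schedule: shoplifting $4,000; obstruction of justice $17,600; domestic battery $132,500; false imprisonment $4,150.
Stacking rule: highest base plus $16,000 per additional charge. Highest is domestic battery at $132,500; 3 additional charges → +$48,000. Combined base = $180,500.
Net percentage adjustment: −25% +60% +10% +60% = +105%. $180,500 × 2.05 = $370,025.
$370,025 is within the $875,000 maximum.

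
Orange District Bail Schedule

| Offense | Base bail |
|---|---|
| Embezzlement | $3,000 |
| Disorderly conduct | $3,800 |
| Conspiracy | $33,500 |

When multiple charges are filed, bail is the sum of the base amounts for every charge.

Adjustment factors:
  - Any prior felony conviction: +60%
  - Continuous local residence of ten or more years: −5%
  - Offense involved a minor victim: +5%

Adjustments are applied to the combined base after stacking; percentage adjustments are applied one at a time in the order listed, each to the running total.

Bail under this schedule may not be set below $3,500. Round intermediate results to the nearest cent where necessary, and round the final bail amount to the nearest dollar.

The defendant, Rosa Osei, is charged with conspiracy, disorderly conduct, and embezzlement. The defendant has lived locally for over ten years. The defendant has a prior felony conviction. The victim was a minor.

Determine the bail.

$64,319

Base amounts from the schedule: conspiracy $33,500; disorderly conduct $3,800; embezzlement $3,000.
Stacking rule: sum of all bases. $33,500 + $3,800 + $3,000 = $40,300.
Any prior felony conviction (+60%): $40,300 × 1.6 = $64,480.
Continuous local residence of ten or more years (−5%): $64,480 × 0.95 = $61,256.
Offense involved a minor victim (+5%): $61,256 × 1.05 = $64,318.80.
$64,318.80 is at or above the $3,500 minimum.
Rounded to the nearest dollar: $64,319.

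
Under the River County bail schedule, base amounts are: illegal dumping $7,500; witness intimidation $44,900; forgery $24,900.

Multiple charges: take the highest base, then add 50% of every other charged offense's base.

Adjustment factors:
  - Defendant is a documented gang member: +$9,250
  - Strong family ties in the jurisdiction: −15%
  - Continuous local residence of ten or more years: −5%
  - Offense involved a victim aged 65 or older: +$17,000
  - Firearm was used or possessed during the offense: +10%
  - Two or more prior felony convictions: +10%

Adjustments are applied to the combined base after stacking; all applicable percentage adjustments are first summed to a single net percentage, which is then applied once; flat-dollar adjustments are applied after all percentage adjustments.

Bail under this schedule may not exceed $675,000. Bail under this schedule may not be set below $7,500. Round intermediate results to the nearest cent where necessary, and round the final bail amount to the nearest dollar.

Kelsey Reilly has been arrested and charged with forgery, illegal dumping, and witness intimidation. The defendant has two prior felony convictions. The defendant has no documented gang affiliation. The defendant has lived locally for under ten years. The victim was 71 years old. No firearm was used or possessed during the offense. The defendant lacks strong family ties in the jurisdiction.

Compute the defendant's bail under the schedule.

Base amounts from the schedule: forgery $24,900; illegal dumping $7,500; witness intimidation $44,900.
Stacking rule: highest base plus 50% of each additional charge. Highest is witness intimidation at $44,900. Additional: $24,900 × 50% = $12,450; $7,500 × 50% = $3,750. Combined base = $44,900 + $16,200 = $61,100.
Two or more prior felony convictions (+10%): $61,100 × 1.1 = $67,210.
Offense involved a victim aged 65 or older (+$17,000 flat): $67,210 + $17,000 = $84,210.
$84,210 is within the $675,000 maximum.
$84,210 is at or above the $7,500 minimum.

$84,210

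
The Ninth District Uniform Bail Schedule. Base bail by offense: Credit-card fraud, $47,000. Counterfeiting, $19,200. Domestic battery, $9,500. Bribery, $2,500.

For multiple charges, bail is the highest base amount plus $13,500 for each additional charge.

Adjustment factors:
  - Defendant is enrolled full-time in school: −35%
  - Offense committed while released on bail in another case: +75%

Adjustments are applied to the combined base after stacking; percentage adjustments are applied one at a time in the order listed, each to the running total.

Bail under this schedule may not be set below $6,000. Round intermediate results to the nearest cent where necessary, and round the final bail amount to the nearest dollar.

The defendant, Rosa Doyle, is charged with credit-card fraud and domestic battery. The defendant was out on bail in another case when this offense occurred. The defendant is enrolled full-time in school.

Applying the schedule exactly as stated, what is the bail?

Base amounts from the schedule: credit-card fraud $47,000; domestic battery $9,500.
Stacking rule: highest base plus $13,500 per additional charge. Highest is credit-card fraud at $47,000; 1 additional charge → +$13,500. Combined base = $60,500.
Defendant is enrolled full-time in school (−35%): $60,500 × 0.65 = $39,325.
Offense committed while released on bail in another case (+75%): $39,325 × 1.75 = $68,818.75.
$68,818.75 is at or above the $6,000 minimum.
Rounded to the nearest dollar: $68,819.

$68,819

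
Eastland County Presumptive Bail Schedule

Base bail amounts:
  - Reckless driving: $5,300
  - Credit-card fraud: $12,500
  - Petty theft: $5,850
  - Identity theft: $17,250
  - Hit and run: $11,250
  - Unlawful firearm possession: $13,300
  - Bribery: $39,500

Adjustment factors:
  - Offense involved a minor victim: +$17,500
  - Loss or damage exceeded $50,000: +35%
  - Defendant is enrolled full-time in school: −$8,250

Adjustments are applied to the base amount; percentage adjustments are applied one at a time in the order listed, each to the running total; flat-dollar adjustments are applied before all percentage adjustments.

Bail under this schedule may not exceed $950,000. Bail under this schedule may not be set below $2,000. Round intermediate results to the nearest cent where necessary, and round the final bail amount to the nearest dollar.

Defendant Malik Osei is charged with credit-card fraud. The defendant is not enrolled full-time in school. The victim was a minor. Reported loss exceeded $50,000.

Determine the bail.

$40,500

Base amounts from the schedule: credit-card fraud $12,500.
Single charge. Combined base = $12,500.
Offense involved a minor victim (+$17,500 flat): $12,500 + $17,500 = $30,000.
Loss or damage exceeded $50,000 (+35%): $30,000 × 1.35 = $40,500.
$40,500 is within the $950,000 maximum.
$40,500 is at or above the $2,000 minimum.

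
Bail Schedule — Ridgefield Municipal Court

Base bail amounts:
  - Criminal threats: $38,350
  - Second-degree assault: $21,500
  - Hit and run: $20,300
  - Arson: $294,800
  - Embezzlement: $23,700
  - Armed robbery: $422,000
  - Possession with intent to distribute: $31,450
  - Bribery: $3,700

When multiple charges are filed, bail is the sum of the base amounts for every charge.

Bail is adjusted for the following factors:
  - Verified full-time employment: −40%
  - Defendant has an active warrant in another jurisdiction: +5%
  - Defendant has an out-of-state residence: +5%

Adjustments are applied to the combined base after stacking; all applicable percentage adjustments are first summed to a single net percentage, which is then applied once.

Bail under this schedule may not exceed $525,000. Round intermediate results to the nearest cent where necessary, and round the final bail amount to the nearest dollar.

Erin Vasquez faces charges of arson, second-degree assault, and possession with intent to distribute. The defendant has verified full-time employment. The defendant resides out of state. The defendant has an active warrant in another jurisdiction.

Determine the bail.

Base amounts from the schedule: arson $294,800; second-degree assault $21,500; possession with intent to distribute $31,450.
Stacking rule: sum of all bases. $294,800 + $21,500 + $31,450 = $347,750.
Net percentage adjustment: −40% +5% +5% = −30%. $347,750 × 0.7 = $243,425.
$243,425 is within the $525,000 maximum.

$243,425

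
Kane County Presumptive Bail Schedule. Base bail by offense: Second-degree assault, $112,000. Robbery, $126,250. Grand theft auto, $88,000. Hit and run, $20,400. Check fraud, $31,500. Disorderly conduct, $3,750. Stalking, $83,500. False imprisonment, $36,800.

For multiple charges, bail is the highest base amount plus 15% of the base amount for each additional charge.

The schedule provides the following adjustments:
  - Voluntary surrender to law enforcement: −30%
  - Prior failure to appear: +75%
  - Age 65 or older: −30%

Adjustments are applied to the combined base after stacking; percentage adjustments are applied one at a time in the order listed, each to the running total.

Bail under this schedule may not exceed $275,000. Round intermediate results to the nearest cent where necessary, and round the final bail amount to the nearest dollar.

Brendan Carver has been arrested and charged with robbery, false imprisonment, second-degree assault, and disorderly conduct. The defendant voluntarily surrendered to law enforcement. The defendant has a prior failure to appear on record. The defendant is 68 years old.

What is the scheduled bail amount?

$127,881

Base amounts from the schedule: robbery $126,250; false imprisonment $36,800; second-degree assault $112,000; disorderly conduct $3,750.
Stacking rule: highest base plus 15% of each additional charge. Highest is robbery at $126,250. Additional: $36,800 × 15% = $5,520; $112,000 × 15% = $16,800; $3,750 × 15% = $562.50. Combined base = $126,250 + $22,882.50 = $149,132.50.
Voluntary surrender to law enforcement (−30%): $149,132.50 × 0.7 = $104,392.75.
Prior failure to appear (+75%): $104,392.75 × 1.75 = $182,687.31.
Age 65 or older (−30%): $182,687.31 × 0.7 = $127,881.12.
$127,881.12 is within the $275,000 maximum.
Rounded to the nearest dollar: $127,881.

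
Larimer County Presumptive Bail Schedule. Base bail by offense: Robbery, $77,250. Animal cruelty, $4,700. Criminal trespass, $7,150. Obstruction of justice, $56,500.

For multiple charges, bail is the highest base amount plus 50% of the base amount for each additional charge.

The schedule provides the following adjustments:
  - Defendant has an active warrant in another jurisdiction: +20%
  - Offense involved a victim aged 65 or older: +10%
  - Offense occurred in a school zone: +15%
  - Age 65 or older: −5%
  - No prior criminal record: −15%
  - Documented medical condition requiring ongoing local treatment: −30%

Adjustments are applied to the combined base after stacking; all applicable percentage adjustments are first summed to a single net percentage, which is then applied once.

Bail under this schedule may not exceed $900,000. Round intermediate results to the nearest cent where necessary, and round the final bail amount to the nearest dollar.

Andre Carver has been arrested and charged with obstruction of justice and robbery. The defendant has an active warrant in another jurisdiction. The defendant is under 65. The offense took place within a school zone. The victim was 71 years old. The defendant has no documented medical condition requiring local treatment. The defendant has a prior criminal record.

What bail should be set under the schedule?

$152,975

Base amounts from the schedule: obstruction of justice $56,500; robbery $77,250.
Stacking rule: highest base plus 50% of each additional charge. Highest is robbery at $77,250. Additional: $56,500 × 50% = $28,250. Combined base = $77,250 + $28,250 = $105,500.
Net percentage adjustment: +20% +10% +15% = +45%. $105,500 × 1.45 = $152,975.
$152,975 is within the $900,000 maximum.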